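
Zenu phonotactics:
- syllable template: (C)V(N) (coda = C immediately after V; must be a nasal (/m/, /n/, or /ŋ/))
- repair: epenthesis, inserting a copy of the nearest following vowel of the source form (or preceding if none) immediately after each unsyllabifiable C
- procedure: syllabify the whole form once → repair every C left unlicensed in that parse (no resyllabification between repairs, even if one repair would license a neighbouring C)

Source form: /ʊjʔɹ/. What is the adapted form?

Under (C)V(N), the unsyllabifiable consonants are /j/, /ʔ/, /ɹ/ (only a nasal (/m/, /n/, or /ŋ/) is licensed in coda position; onsets are limited to one consonant).
Each unlicensed consonant becomes the onset of a new syllable: /j/ → /jʊ/, /ʔ/ → /ʔʊ/, /ɹ/ → /ɹʊ/.

ʊjʊʔʊɹʊ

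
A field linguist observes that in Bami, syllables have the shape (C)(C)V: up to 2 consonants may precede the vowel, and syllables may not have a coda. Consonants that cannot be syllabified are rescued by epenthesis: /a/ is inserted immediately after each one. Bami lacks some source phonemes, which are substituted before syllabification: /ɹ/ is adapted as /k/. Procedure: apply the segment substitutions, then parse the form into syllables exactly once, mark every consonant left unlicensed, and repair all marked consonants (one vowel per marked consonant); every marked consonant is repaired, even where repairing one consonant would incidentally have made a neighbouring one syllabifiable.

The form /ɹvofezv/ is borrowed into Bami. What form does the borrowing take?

Substitution: /ɹ/ → /k/, giving /kvofezv/.
Under (C)(C)V, the unsyllabifiable consonants are /z/, /v/ (no codas are permitted; onsets may contain at most 2 consonants).
Epenthesis after each stranded consonant: /z/ → /za/, /v/ → /va/.

kvofezava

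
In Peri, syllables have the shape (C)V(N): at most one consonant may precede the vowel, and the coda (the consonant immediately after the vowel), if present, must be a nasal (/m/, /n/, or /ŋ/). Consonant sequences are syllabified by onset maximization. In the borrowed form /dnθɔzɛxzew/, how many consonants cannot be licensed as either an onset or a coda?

4

Syllabifying with onset maximization leaves /d/, /n/, /x/, /w/ stranded (only a nasal (/m/, /n/, or /ŋ/) is licensed in coda position; onsets are limited to one consonant).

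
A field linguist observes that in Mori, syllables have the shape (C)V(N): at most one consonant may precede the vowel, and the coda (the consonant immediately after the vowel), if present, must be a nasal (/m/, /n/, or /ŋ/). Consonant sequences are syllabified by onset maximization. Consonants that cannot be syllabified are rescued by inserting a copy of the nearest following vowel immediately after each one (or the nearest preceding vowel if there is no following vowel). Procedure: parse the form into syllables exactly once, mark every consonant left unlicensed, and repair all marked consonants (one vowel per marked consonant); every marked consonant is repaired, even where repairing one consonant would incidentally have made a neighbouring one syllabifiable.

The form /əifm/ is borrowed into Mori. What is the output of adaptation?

əifimi

Under (C)V(N), the unsyllabifiable consonants are /f/, /m/ (only a nasal (/m/, /n/, or /ŋ/) is licensed in coda position; onsets are limited to one consonant).
Each unlicensed consonant becomes the onset of a new syllable: /f/ → /fi/, /m/ → /mi/.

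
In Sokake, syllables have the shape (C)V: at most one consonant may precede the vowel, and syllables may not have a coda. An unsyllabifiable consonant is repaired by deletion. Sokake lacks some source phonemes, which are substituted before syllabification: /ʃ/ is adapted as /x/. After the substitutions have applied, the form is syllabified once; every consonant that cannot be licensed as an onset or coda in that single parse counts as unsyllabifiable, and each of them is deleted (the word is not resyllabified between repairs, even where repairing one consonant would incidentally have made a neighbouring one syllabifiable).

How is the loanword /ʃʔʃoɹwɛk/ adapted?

Substitution: /ʃ/ → /x/, giving /xʔxoɹwɛk/.
Syllabifying with onset maximization leaves /x/, /ʔ/, /ɹ/, /k/ stranded (no codas are permitted; onsets are limited to one consonant).
Deleting the stranded consonants removes /x/, /ʔ/, /ɹ/, /k/.

xowɛ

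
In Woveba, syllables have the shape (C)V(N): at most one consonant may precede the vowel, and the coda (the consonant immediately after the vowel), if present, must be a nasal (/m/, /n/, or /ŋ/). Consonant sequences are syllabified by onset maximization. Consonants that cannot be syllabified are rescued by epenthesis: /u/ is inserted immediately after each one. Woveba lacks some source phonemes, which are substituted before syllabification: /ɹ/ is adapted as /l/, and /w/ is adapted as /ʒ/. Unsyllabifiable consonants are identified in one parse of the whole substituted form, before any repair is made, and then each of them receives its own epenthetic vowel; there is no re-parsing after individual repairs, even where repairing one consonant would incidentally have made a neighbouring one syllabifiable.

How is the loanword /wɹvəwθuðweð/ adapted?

ʒuluvəʒuθuðuʒeðu

Substitution: /w/ → /ʒ/, /ɹ/ → /l/, giving /ʒlvəʒθuðʒeð/.
The consonants /ʒ/, /l/, /ʒ/, /ð/, /ð/ cannot be parsed into a legal (C)V(N) syllable (only a nasal (/m/, /n/, or /ŋ/) is licensed in coda position; onsets are limited to one consonant).
Each unlicensed consonant becomes the onset of a new syllable: /ʒ/ → /ʒu/, /l/ → /lu/, /ʒ/ → /ʒu/, /ð/ → /ðu/, /ð/ → /ðu/.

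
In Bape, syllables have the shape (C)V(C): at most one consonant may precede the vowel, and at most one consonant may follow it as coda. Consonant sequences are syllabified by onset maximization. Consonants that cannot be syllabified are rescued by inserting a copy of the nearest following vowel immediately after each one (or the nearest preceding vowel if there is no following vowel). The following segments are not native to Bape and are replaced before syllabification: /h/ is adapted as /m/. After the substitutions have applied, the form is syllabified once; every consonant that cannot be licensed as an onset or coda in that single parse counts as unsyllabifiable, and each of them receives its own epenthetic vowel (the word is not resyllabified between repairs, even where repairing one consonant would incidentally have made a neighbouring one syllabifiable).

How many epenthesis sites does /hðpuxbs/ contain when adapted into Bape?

After substitution the input is /mðpuxbs/.
The unsyllabifiable consonants are /m/, /ð/, /b/, /s/; each receives one epenthetic vowel.

4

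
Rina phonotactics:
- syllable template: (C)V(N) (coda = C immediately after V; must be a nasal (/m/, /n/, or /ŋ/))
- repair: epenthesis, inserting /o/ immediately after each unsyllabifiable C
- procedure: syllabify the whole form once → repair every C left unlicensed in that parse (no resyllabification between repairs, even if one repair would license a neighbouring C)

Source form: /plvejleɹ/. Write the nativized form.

The consonants /p/, /l/, /j/, /ɹ/ cannot be parsed into a legal (C)V(N) syllable (only a nasal (/m/, /n/, or /ŋ/) is licensed in coda position; onsets are limited to one consonant).
Epenthesis after each stranded consonant: /p/ → /po/, /l/ → /lo/, /j/ → /jo/, /ɹ/ → /ɹo/.

polovejoleɹo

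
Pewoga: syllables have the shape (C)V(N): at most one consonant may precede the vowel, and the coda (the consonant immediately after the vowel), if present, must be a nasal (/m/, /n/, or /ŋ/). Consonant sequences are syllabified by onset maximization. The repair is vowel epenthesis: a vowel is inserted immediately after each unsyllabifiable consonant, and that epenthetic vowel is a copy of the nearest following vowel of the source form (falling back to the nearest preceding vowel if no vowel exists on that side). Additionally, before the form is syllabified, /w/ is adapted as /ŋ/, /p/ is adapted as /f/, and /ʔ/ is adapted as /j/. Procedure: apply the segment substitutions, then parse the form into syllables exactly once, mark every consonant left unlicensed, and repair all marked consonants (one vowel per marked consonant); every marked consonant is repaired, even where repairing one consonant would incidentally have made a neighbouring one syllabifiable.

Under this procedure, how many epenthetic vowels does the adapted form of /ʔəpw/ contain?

2

After substitution the input is /jəfŋ/.
The unsyllabifiable consonants are /f/, /ŋ/; each receives one epenthetic vowel.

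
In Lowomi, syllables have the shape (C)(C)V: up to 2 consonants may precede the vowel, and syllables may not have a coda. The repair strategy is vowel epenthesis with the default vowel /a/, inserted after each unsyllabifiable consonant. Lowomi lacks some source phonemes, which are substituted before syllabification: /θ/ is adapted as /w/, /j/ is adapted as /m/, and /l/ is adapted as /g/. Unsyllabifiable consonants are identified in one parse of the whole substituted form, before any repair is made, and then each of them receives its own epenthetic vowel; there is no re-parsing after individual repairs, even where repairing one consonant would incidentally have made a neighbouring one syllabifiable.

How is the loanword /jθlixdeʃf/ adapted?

Substitution: /j/ → /m/, /θ/ → /w/, /l/ → /g/, giving /mwgixdeʃf/.
Under (C)(C)V, the unsyllabifiable consonants are /m/, /ʃ/, /f/ (no codas are permitted; onsets may contain at most 2 consonants).
Epenthesis after each stranded consonant: /m/ → /ma/, /ʃ/ → /ʃa/, /f/ → /fa/.

mawgixdeʃafa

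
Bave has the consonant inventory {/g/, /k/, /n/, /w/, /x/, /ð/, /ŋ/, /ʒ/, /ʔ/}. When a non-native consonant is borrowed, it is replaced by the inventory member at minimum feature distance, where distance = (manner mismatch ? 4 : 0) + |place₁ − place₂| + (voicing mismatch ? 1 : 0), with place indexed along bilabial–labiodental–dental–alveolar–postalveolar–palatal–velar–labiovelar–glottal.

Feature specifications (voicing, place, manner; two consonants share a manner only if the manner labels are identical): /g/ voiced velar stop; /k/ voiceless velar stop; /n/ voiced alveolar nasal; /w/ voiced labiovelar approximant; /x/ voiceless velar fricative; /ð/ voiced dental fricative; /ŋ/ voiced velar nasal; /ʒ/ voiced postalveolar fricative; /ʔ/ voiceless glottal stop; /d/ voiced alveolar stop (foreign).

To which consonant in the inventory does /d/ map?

g

/g/ is closest: same manner (stop), place distance 3 (alveolar→velar), same voicing; total 3. Next closest is /k/ at distance 4.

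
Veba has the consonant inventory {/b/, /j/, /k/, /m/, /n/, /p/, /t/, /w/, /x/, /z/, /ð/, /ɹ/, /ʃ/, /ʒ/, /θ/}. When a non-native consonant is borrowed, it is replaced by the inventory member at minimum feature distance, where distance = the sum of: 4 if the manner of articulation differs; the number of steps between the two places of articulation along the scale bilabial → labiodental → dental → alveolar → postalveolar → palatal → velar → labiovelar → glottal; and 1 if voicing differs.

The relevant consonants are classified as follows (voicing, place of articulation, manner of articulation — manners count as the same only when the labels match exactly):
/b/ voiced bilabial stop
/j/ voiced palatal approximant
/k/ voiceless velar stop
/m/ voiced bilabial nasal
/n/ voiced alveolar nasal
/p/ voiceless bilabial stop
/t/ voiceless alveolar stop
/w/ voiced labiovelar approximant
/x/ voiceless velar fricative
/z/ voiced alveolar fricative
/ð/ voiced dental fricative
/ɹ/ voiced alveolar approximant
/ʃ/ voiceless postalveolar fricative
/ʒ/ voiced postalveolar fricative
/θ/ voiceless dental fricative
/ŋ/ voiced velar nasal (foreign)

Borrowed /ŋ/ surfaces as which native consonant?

/n/ is closest: same manner (nasal), place distance 3 (velar→alveolar), same voicing; total 3. Next closest is /j/ at distance 5.

n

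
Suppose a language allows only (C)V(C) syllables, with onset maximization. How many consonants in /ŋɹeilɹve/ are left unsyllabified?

Syllabifying with onset maximization leaves /ŋ/, /ɹ/ stranded (at most one coda consonant is licensed; onsets are limited to one consonant).

2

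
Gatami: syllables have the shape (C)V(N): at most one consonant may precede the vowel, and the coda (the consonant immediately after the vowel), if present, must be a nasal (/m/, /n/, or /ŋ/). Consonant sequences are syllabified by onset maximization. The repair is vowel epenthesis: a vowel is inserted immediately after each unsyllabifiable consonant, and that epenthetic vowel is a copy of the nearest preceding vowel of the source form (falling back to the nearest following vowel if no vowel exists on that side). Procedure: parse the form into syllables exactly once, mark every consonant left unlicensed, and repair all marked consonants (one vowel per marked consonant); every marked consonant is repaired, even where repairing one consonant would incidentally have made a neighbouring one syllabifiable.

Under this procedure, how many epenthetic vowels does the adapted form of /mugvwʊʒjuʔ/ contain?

The unsyllabifiable consonants are /g/, /v/, /ʒ/, /ʔ/; each receives one epenthetic vowel.

4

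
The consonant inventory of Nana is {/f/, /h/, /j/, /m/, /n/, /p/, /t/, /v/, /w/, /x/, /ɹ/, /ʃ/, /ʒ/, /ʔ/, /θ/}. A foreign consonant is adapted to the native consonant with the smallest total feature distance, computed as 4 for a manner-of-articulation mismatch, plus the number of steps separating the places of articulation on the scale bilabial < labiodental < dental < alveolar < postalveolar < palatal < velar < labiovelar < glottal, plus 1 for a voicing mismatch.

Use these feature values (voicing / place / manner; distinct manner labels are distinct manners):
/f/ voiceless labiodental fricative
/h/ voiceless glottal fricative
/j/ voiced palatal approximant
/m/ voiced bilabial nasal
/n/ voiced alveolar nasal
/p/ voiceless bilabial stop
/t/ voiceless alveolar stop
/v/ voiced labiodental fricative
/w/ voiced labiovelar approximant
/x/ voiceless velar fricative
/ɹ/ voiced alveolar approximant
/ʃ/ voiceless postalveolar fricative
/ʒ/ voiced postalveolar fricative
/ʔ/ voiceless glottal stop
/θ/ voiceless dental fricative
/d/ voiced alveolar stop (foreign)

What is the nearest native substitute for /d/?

t

/t/ is closest: same manner (stop), place distance 0 (alveolar→alveolar), voicing differs (+1); total 1. Next closest is /n/ at distance 4.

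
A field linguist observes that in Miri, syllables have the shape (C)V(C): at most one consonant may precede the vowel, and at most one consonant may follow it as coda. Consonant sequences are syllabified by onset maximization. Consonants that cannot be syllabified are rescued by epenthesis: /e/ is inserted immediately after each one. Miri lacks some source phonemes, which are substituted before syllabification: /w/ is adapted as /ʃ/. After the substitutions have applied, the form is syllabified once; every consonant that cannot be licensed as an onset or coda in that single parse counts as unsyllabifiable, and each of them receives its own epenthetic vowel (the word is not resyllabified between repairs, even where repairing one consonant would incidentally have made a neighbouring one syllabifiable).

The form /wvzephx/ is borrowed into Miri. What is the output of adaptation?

Substitution: /w/ → /ʃ/, giving /ʃvzephx/.
Syllabifying with onset maximization leaves /ʃ/, /v/, /h/, /x/ stranded (at most one coda consonant is licensed; onsets are limited to one consonant).
Each unlicensed consonant becomes the onset of a new syllable: /ʃ/ → /ʃe/, /v/ → /ve/, /h/ → /he/, /x/ → /xe/.

ʃevezephexe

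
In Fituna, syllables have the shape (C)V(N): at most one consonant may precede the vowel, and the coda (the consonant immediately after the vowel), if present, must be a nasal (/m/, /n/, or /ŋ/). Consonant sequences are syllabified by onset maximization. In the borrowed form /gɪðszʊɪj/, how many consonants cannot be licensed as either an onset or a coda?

Syllabifying with onset maximization leaves /ð/, /s/, /j/ stranded (only a nasal (/m/, /n/, or /ŋ/) is licensed in coda position; onsets are limited to one consonant).

3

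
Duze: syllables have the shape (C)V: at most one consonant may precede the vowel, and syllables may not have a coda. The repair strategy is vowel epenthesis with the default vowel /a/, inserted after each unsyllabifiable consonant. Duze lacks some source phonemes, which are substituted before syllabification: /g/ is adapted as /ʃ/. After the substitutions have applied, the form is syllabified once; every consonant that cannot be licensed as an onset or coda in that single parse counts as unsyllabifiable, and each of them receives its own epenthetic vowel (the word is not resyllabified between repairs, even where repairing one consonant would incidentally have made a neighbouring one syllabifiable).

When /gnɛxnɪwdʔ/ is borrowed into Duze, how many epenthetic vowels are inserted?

After substitution the input is /ʃnɛxnɪwdʔ/.
The unsyllabifiable consonants are /ʃ/, /x/, /w/, /d/, /ʔ/; each receives one epenthetic vowel.

5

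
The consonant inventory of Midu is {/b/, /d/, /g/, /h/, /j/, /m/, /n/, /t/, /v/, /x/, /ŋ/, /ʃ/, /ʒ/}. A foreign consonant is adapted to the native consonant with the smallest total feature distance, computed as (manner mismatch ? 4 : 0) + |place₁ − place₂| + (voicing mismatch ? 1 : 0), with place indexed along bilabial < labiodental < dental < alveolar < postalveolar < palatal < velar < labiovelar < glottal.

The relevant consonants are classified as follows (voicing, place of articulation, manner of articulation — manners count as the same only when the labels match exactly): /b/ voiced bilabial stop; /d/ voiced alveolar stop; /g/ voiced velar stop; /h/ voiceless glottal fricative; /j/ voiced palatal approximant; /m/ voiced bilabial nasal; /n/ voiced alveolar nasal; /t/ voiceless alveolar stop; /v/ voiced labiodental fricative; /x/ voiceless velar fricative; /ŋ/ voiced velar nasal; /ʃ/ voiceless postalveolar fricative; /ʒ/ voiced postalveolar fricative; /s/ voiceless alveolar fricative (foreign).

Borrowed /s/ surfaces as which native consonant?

ʃ

/ʃ/ is closest: same manner (fricative), place distance 1 (alveolar→postalveolar), same voicing; total 1. Next closest is /ʒ/ at distance 2.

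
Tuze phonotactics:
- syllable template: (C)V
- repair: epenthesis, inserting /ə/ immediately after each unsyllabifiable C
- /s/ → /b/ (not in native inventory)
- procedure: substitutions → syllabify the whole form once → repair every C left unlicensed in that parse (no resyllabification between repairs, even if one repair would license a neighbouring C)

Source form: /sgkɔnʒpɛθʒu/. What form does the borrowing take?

bəgəkɔnəʒəpɛθəʒu

Substitution: /s/ → /b/, giving /bgkɔnʒpɛθʒu/.
Under (C)V, the unsyllabifiable consonants are /b/, /g/, /n/, /ʒ/, /θ/ (no codas are permitted; onsets are limited to one consonant).
Epenthesis after each stranded consonant: /b/ → /bə/, /g/ → /gə/, /n/ → /nə/, /ʒ/ → /ʒə/, /θ/ → /θə/.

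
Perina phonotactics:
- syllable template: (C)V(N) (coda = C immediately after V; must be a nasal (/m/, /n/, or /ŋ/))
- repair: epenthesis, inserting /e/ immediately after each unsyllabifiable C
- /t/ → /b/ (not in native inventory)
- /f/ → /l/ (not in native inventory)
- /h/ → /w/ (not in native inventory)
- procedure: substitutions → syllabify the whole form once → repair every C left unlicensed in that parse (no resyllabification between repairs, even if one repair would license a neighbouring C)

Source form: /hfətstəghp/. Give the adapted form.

weləbesebəgewepe

Substitution: /h/ → /w/, /f/ → /l/, /t/ → /b/, giving /wləbsbəgwp/.
Syllabifying with onset maximization leaves /w/, /b/, /s/, /g/, /w/, /p/ stranded (only a nasal (/m/, /n/, or /ŋ/) is licensed in coda position; onsets are limited to one consonant).
Inserting the epenthetic vowel yields /w/ → /we/, /b/ → /be/, /s/ → /se/, /g/ → /ge/, /w/ → /we/, /p/ → /pe/.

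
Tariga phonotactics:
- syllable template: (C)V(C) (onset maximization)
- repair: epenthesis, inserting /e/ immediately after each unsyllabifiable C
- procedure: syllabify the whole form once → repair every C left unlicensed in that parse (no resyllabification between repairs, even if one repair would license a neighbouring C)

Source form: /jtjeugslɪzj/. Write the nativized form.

The consonants /j/, /t/, /s/, /j/ cannot be parsed into a legal (C)V(C) syllable (at most one coda consonant is licensed; onsets are limited to one consonant).
Each unlicensed consonant becomes the onset of a new syllable: /j/ → /je/, /t/ → /te/, /s/ → /se/, /j/ → /je/.

jetejeugselɪzje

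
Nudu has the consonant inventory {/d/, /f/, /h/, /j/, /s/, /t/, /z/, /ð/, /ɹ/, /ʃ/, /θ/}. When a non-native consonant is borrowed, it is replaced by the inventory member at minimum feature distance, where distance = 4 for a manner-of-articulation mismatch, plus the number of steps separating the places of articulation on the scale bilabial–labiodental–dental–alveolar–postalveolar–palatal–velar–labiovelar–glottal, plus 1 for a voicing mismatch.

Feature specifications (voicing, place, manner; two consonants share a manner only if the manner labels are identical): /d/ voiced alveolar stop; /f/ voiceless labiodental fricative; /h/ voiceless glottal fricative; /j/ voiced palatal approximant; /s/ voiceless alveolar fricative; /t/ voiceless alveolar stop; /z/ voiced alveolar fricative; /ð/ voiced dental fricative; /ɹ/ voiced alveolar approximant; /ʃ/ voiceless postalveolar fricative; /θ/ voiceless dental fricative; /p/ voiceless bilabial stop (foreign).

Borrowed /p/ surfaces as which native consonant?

/t/ is closest: same manner (stop), place distance 3 (bilabial→alveolar), same voicing; total 3. Next closest is /d/ at distance 4.

t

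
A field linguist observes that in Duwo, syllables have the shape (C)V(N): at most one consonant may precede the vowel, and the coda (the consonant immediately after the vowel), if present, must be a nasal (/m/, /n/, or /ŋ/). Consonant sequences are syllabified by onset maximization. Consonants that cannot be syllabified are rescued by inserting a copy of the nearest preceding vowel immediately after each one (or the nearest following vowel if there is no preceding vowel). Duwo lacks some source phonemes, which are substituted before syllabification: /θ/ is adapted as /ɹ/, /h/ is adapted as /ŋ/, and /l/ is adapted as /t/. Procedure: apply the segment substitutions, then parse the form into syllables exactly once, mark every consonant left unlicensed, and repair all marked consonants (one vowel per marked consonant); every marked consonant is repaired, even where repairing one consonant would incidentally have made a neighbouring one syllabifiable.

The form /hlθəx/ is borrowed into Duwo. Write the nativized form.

Substitution: /h/ → /ŋ/, /l/ → /t/, /θ/ → /ɹ/, giving /ŋtɹəx/.
Under (C)V(N), the unsyllabifiable consonants are /ŋ/, /t/, /x/ (only a nasal (/m/, /n/, or /ŋ/) is licensed in coda position; onsets are limited to one consonant).
Each unlicensed consonant becomes the onset of a new syllable: /ŋ/ → /ŋə/, /t/ → /tə/, /x/ → /xə/.

ŋətəɹəxə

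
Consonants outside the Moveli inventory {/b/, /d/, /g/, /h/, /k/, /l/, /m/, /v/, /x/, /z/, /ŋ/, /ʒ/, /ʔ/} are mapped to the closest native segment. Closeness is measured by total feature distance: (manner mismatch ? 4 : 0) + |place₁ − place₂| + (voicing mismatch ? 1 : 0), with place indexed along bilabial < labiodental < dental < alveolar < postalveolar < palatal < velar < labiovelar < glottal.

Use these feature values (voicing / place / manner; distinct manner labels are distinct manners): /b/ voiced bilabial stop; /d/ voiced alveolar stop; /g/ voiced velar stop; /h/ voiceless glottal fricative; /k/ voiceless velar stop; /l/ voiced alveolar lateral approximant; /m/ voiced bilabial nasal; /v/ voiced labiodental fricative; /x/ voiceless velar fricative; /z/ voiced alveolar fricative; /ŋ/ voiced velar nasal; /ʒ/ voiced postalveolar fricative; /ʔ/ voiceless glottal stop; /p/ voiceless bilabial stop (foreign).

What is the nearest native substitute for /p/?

b

/b/ is closest: same manner (stop), place distance 0 (bilabial→bilabial), voicing differs (+1); total 1. Next closest is /d/ at distance 4.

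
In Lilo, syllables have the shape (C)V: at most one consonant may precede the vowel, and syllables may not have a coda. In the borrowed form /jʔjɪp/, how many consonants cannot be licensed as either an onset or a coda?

3

Under (C)V, the unsyllabifiable consonants are /j/, /ʔ/, /p/ (no codas are permitted; onsets are limited to one consonant).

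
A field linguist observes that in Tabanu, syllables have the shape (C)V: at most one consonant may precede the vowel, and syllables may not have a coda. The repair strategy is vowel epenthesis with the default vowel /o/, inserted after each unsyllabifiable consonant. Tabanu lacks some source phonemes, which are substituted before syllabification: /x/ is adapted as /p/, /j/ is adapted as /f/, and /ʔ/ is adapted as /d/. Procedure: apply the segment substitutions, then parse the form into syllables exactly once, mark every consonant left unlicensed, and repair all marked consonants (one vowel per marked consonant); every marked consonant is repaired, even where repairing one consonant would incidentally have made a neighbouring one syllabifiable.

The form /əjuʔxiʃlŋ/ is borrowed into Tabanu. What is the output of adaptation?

Substitution: /j/ → /f/, /ʔ/ → /d/, /x/ → /p/, giving /əfudpiʃlŋ/.
Syllabifying with onset maximization leaves /d/, /ʃ/, /l/, /ŋ/ stranded (no codas are permitted; onsets are limited to one consonant).
Each unlicensed consonant becomes the onset of a new syllable: /d/ → /do/, /ʃ/ → /ʃo/, /l/ → /lo/, /ŋ/ → /ŋo/.

əfudopiʃoloŋo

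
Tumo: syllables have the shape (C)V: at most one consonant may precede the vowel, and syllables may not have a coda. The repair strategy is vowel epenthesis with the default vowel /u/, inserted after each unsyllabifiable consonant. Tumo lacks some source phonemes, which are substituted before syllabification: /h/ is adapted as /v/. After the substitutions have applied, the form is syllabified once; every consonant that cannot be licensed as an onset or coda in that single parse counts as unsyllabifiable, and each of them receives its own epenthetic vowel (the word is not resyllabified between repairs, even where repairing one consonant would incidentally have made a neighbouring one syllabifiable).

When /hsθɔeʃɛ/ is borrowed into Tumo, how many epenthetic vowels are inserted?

2

After substitution the input is /vsθɔeʃɛ/.
The unsyllabifiable consonants are /v/, /s/; each receives one epenthetic vowel.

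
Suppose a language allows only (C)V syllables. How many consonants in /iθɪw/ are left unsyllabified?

1

Under (C)V, the unsyllabifiable consonants are /w/ (no codas are permitted; onsets are limited to one consonant).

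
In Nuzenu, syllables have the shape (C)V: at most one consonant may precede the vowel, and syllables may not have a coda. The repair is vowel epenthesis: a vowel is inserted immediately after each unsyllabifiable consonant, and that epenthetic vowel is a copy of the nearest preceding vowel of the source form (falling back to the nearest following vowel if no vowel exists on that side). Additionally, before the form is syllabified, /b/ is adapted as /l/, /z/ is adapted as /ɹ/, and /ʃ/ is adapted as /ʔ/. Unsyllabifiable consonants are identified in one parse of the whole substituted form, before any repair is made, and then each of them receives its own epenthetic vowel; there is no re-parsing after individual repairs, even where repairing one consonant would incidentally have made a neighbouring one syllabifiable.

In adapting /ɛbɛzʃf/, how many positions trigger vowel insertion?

3

After substitution the input is /ɛlɛɹʔf/.
The unsyllabifiable consonants are /ɹ/, /ʔ/, /f/; each receives one epenthetic vowel.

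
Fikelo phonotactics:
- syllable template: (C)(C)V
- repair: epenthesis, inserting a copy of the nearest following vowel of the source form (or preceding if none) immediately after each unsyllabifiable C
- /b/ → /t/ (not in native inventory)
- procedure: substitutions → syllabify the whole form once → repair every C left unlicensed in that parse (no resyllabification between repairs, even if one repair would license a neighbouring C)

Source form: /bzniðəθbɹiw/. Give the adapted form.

tizniðəθitɹiwi

Substitution: /b/ → /t/, giving /tzniðəθtɹiw/.
Syllabifying with onset maximization leaves /t/, /θ/, /w/ stranded (no codas are permitted; onsets may contain at most 2 consonants).
Inserting the epenthetic vowel yields /t/ → /ti/, /θ/ → /θi/, /w/ → /wi/.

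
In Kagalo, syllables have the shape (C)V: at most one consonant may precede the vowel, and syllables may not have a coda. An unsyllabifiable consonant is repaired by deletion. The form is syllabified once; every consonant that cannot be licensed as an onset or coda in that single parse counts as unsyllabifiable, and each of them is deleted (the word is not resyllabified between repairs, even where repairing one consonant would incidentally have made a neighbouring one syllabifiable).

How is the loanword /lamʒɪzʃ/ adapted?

Syllabifying with onset maximization leaves /m/, /z/, /ʃ/ stranded (no codas are permitted; onsets are limited to one consonant).
Deletion applies to /m/, /z/, /ʃ/.

laʒɪ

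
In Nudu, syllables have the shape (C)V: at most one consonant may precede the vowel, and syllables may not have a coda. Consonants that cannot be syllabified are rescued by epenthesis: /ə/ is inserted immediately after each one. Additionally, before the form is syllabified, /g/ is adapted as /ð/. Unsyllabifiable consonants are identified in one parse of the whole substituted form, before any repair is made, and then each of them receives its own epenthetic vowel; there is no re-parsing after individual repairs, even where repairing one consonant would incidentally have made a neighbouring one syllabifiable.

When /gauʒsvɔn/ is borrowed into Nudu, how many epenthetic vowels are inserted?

3

After substitution the input is /ðauʒsvɔn/.
The unsyllabifiable consonants are /ʒ/, /s/, /n/; each receives one epenthetic vowel.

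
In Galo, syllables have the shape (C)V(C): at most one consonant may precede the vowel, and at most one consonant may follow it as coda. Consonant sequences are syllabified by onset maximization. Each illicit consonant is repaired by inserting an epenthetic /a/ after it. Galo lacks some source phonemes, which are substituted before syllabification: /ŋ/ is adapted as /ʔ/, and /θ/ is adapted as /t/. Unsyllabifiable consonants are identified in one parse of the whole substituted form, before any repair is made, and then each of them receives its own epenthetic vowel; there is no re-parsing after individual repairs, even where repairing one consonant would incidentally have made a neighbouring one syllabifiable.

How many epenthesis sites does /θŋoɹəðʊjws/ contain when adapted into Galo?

3

After substitution the input is /tʔoɹəðʊjws/.
The unsyllabifiable consonants are /t/, /w/, /s/; each receives one epenthetic vowel.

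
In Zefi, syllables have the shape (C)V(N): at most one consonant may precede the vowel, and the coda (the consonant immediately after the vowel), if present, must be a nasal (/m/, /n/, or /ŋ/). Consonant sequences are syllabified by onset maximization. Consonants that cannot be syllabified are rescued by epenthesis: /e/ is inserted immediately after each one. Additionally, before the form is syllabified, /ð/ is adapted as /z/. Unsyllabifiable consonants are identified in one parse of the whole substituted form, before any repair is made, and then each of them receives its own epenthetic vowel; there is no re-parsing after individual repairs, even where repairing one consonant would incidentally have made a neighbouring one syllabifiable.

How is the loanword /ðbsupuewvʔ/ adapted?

zebesupueweveʔe

Substitution: /ð/ → /z/, giving /zbsupuewvʔ/.
The consonants /z/, /b/, /w/, /v/, /ʔ/ cannot be parsed into a legal (C)V(N) syllable (only a nasal (/m/, /n/, or /ŋ/) is licensed in coda position; onsets are limited to one consonant).
Epenthesis after each stranded consonant: /z/ → /ze/, /b/ → /be/, /w/ → /we/, /v/ → /ve/, /ʔ/ → /ʔe/.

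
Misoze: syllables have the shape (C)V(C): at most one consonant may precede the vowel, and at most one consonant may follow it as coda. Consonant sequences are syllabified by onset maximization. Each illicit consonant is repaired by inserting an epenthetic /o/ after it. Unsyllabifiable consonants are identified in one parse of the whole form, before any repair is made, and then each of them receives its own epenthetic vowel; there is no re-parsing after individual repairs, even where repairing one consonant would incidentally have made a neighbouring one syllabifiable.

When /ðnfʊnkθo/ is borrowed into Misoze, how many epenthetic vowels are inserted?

The unsyllabifiable consonants are /ð/, /n/, /k/; each receives one epenthetic vowel.

3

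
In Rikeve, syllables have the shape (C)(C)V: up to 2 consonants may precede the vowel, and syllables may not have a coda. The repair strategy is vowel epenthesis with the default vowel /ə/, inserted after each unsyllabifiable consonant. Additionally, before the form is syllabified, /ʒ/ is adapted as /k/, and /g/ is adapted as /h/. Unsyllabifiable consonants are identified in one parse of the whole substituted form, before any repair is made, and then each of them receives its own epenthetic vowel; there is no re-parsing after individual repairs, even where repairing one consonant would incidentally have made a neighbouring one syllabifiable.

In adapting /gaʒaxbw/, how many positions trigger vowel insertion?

3

After substitution the input is /hakaxbw/.
The unsyllabifiable consonants are /x/, /b/, /w/; each receives one epenthetic vowel.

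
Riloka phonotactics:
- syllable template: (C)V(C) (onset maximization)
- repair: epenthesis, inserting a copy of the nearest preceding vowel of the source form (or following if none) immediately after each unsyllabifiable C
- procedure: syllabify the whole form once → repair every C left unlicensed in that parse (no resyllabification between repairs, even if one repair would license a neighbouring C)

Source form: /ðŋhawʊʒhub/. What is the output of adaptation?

Syllabifying with onset maximization leaves /ð/, /ŋ/ stranded (at most one coda consonant is licensed; onsets are limited to one consonant).
Inserting the epenthetic vowel yields /ð/ → /ða/, /ŋ/ → /ŋa/.

ðaŋahawʊʒhub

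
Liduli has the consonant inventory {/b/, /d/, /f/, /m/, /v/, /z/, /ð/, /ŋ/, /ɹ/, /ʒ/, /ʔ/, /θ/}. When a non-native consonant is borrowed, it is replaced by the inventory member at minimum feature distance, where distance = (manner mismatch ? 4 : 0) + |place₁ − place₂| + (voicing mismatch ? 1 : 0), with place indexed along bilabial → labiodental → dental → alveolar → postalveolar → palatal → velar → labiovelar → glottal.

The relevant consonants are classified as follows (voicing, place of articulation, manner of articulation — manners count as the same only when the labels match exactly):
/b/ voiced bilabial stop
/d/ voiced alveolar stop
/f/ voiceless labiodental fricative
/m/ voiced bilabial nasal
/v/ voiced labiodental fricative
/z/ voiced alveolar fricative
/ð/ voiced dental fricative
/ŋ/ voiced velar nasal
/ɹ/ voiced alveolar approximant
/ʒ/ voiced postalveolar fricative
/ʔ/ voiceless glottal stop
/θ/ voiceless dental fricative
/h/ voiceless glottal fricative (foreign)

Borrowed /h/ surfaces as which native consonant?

/ʔ/ is closest: manner differs (fricative→stop, +4), place distance 0 (glottal→glottal), same voicing; total 4. Next closest is /ʒ/ at distance 5.

ʔ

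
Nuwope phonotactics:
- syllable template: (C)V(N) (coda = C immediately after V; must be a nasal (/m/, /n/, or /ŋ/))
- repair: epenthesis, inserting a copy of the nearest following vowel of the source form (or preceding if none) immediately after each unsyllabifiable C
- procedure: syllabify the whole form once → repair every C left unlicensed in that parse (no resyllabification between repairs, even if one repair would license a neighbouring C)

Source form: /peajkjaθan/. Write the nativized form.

peajakajaθan

Syllabifying with onset maximization leaves /j/, /k/ stranded (only a nasal (/m/, /n/, or /ŋ/) is licensed in coda position; onsets are limited to one consonant).
Each unlicensed consonant becomes the onset of a new syllable: /j/ → /ja/, /k/ → /ka/.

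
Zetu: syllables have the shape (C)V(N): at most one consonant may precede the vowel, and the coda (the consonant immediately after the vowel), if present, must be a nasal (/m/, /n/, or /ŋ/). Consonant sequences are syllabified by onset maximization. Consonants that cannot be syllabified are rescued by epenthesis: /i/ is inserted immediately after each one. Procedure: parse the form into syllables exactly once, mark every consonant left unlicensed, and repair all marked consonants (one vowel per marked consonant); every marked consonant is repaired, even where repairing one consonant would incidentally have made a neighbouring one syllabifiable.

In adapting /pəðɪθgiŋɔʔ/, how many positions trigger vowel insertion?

The unsyllabifiable consonants are /θ/, /ʔ/; each receives one epenthetic vowel.

2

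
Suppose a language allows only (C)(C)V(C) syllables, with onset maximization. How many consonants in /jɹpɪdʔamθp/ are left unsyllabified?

3

The consonants /j/, /θ/, /p/ cannot be parsed into a legal (C)(C)V(C) syllable (at most one coda consonant is licensed; onsets may contain at most 2 consonants).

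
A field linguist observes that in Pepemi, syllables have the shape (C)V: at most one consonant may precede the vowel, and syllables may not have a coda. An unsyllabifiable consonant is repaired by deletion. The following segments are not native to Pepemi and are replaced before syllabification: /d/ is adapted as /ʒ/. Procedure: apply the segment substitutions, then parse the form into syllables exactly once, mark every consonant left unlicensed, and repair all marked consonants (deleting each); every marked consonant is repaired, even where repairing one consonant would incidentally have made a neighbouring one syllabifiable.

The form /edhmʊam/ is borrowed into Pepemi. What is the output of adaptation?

Substitution: /d/ → /ʒ/, giving /eʒhmʊam/.
Under (C)V, the unsyllabifiable consonants are /ʒ/, /h/, /m/ (no codas are permitted; onsets are limited to one consonant).
Deleting the stranded consonants removes /ʒ/, /h/, /m/.

emʊa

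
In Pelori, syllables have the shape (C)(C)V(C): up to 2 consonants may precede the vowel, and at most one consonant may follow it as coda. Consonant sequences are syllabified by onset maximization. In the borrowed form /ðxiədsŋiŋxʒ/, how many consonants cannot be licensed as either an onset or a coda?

The consonants /x/, /ʒ/ cannot be parsed into a legal (C)(C)V(C) syllable (at most one coda consonant is licensed; onsets may contain at most 2 consonants).

2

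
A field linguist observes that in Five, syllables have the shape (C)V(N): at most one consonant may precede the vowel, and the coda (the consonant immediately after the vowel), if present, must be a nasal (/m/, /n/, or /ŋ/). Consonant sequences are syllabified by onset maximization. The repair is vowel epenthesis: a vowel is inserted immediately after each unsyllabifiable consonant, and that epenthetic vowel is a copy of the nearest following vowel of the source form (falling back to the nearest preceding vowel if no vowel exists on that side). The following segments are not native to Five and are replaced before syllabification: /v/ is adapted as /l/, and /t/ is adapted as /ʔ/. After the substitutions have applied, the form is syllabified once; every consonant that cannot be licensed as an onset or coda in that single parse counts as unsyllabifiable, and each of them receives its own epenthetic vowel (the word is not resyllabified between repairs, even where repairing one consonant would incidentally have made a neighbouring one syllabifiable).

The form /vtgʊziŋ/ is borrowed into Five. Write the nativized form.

lʊʔʊgʊziŋ

Substitution: /v/ → /l/, /t/ → /ʔ/, giving /lʔgʊziŋ/.
Syllabifying with onset maximization leaves /l/, /ʔ/ stranded (only a nasal (/m/, /n/, or /ŋ/) is licensed in coda position; onsets are limited to one consonant).
Inserting the epenthetic vowel yields /l/ → /lʊ/, /ʔ/ → /ʔʊ/.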